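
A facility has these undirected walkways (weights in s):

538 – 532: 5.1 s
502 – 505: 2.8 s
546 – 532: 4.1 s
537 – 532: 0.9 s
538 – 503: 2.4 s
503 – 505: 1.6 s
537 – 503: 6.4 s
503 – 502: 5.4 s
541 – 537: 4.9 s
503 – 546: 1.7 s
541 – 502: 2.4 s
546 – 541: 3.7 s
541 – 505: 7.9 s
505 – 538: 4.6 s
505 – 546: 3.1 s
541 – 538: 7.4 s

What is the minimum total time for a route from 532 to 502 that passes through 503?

Best 532 to 503: 532 → 546 → 503 costing 5.8
Best 503 to 502: 503 → 505 → 502 costing 4.4
Total via 503: 5.8 + 4.4 = 10.2 s.

10.2 s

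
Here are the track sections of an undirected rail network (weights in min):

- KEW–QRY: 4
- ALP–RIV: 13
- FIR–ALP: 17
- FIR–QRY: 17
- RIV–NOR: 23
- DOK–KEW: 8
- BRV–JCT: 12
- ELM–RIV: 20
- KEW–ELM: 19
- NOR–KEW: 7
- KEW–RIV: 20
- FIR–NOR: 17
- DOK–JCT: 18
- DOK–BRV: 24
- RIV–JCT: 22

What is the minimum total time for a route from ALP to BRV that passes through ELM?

84 min

Best ALP to ELM: ALP → RIV → ELM costing 33
Shortest ELM→BRV: ELM → KEW → DOK → BRV = 51
Total via ELM: 33 + 51 = 84 min.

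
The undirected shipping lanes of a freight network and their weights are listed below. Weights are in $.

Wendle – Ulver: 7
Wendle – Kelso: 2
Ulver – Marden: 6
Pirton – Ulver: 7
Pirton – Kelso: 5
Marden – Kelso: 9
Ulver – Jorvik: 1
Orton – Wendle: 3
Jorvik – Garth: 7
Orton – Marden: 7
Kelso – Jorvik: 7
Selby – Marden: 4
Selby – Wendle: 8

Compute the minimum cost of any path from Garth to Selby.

$18

Compare a few routes:
Garth–Jorvik–Ulver–Marden–Selby: 7+1+6+4 = 18
Garth–Jorvik–Kelso–Wendle–Selby: 7+7+2+8 = 24
Garth–Jorvik–Ulver–Wendle–Selby: 7+1+7+8 = 23
Cheapest is Garth–Jorvik–Ulver–Marden–Selby at $18.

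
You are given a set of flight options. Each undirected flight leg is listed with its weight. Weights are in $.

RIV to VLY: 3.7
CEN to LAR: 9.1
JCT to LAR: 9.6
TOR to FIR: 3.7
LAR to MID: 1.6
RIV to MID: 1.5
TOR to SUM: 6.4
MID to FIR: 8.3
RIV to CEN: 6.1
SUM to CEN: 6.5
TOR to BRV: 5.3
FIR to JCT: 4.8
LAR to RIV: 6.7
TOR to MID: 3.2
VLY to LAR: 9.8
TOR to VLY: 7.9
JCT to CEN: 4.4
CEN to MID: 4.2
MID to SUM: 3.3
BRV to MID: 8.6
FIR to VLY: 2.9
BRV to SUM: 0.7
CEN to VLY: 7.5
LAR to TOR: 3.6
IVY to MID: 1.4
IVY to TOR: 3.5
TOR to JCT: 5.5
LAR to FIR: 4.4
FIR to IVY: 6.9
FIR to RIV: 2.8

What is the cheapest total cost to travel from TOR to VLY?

$6.6

Candidate routes:
TOR - VLY: 7.9 = 7.9
TOR - FIR - VLY: 3.7+2.9 = 6.6
The minimum is $6.6 via TOR - FIR - VLY.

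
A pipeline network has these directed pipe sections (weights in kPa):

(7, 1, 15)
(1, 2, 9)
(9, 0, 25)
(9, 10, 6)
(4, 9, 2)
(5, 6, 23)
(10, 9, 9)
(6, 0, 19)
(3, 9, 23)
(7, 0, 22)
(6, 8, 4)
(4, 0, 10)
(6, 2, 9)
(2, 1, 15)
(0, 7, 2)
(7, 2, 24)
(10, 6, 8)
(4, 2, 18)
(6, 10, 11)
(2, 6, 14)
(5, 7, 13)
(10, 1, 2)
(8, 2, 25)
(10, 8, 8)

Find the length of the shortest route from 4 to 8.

16 kPa

Candidate routes:
4 - 9 - 10 - 6 - 8: 2+6+8+4 = 20
4 - 9 - 10 - 8: 2+6+8 = 16
Cheapest is 4 - 9 - 10 - 8 at 16 kPa.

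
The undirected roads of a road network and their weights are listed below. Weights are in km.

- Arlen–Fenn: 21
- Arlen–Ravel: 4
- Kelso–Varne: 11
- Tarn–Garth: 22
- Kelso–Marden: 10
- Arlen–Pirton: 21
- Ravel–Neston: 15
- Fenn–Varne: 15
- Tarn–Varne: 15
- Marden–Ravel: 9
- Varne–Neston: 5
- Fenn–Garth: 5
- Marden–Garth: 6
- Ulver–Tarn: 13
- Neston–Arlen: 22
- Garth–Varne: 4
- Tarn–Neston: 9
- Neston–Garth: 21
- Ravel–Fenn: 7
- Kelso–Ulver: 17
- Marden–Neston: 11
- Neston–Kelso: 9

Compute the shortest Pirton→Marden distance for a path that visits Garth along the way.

Best Pirton to Garth: Pirton → Arlen → Ravel → Fenn → Garth costing 37
Best Garth to Marden: Garth → Marden costing 6
Total via Garth: 37 + 6 = 43 km.

43 km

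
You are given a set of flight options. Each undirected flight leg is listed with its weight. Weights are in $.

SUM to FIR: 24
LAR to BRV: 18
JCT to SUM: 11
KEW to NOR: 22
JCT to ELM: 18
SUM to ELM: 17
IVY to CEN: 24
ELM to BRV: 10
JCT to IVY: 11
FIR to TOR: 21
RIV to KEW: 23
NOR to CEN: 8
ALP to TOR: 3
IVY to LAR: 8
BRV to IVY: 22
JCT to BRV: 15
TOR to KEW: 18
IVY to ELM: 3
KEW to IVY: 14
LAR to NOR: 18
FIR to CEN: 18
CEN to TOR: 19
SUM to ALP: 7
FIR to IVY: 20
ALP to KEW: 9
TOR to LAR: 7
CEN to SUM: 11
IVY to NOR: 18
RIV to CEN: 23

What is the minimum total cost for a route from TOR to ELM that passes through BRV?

$35

Shortest TOR→BRV: TOR → LAR → BRV = 25
Shortest BRV→ELM: BRV → ELM = 10
Total via BRV: 25 + 10 = $35.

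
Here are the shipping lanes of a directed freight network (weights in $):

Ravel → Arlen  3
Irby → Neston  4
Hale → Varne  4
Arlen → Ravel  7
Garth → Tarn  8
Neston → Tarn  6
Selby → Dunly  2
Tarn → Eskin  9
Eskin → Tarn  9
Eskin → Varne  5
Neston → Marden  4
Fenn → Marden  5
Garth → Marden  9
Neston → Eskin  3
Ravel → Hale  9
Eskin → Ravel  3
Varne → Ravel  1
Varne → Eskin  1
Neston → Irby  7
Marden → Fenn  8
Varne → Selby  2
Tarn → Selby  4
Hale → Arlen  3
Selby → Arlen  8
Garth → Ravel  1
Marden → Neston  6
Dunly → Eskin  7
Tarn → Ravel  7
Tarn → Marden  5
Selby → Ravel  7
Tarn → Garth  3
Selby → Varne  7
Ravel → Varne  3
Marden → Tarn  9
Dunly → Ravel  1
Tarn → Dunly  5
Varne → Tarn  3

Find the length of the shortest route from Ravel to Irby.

Settle nodes by increasing distance from Ravel:
Ravel: 0
Varne: 3  (via Ravel)
Arlen: 3  (via Ravel)
Eskin: 4  (via Varne)
Selby: 5  (via Varne)
Tarn: 6  (via Varne)
Dunly: 7  (via Selby)
Hale: 9  (via Ravel)
Garth: 9  (via Tarn)
Marden: 11  (via Tarn)
Neston: 17  (via Marden)
Fenn: 19  (via Marden)
Irby: 24  (via Neston)
Shortest route: Ravel → Varne → Tarn → Marden → Neston → Irby = $24.

$24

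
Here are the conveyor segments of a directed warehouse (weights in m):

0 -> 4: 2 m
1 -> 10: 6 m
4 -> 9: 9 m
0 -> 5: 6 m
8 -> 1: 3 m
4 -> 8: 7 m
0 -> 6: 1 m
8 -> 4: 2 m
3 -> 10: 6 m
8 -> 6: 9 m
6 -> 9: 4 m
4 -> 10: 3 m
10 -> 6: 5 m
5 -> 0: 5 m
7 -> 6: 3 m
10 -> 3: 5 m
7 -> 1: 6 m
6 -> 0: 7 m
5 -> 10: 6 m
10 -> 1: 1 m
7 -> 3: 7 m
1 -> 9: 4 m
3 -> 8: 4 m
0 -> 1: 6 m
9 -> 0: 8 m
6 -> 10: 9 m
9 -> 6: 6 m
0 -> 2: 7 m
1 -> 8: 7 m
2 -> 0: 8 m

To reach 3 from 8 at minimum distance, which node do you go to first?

4

Compare a few routes:
8 → 1 → 9 → 0 → 4 → 10 → 3: 3+4+8+2+3+5 = 25
8 → 4 → 10 → 3: 2+3+5 = 10
8 → 1 → 10 → 3: 3+6+5 = 14
8 → 6 → 10 → 3: 9+9+5 = 23
Cheapest is 8 → 4 → 10 → 3 at 10 m.
So from 8 the first move is to 4.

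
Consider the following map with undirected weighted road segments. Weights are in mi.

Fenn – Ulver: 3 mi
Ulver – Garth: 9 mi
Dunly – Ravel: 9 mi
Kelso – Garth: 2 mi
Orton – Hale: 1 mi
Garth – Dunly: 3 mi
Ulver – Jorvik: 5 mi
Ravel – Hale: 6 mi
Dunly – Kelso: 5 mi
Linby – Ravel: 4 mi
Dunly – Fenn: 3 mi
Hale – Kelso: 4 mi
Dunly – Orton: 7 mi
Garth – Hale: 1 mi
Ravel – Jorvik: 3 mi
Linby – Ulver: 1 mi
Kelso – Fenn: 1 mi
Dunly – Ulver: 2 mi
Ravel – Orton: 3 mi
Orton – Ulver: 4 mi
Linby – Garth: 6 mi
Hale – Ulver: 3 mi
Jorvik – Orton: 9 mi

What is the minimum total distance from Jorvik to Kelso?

9 mi

Candidate routes:
Jorvik → Ulver → Fenn → Kelso: 5+3+1 = 9
Jorvik → Ravel → Orton → Hale → Kelso: 3+3+1+4 = 11
Jorvik → Ravel → Orton → Hale → Garth → Kelso: 3+3+1+1+2 = 10
Cheapest is Jorvik → Ulver → Fenn → Kelso at 9 mi.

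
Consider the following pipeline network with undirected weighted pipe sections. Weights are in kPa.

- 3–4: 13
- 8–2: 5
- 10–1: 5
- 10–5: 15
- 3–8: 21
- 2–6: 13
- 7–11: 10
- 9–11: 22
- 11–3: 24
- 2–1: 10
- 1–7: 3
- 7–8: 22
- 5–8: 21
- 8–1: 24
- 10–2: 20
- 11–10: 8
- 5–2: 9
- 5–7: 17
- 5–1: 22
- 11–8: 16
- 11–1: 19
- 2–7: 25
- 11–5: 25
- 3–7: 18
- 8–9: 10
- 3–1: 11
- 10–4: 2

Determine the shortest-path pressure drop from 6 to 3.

34 kPa

Compare a few routes:
6–2–1–3: 13+10+11 = 34
6–2–1–10–4–3: 13+10+5+2+13 = 43
6–2–1–7–3: 13+10+3+18 = 44
6–2–8–3: 13+5+21 = 39
Cheapest is 6–2–1–3 at 34 kPa.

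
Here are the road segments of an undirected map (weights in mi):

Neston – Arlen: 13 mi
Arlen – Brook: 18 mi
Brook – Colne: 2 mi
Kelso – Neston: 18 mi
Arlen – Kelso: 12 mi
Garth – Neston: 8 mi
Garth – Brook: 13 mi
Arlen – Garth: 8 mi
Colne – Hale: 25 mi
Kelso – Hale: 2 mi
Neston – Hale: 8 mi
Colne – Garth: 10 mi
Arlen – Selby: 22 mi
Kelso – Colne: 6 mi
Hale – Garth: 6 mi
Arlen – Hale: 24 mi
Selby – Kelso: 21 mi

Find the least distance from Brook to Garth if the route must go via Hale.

16 mi

Shortest Brook→Hale: Brook–Colne–Kelso–Hale = 10
Shortest Hale→Garth: Hale–Garth = 6
Total via Hale: 10 + 6 = 16 mi.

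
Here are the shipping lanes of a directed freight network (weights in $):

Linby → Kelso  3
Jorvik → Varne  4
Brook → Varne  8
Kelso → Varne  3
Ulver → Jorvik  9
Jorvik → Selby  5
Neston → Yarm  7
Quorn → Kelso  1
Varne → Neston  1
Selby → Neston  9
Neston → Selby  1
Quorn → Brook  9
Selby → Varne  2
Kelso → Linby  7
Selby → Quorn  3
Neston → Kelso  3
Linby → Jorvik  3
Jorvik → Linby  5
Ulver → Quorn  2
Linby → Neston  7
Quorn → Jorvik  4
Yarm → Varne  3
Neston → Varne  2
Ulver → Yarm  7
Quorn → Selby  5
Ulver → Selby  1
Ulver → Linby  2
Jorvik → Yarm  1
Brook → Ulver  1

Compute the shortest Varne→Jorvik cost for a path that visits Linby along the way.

$14

Best Varne to Linby: Varne → Neston → Kelso → Linby costing 11
Shortest Linby→Jorvik: Linby → Jorvik = 3
Total via Linby: 11 + 3 = $14.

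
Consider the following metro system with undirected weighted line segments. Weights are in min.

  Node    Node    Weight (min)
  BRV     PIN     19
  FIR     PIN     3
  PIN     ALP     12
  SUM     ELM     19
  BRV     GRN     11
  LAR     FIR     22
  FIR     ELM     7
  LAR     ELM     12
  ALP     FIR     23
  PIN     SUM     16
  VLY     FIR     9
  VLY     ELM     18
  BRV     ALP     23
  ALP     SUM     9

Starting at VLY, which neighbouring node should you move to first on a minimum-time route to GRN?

FIR

Candidate routes:
VLY–FIR–PIN–ALP–BRV–GRN: 9+3+12+23+11 = 58
VLY–ELM–FIR–PIN–BRV–GRN: 18+7+3+19+11 = 58
VLY–FIR–PIN–BRV–GRN: 9+3+19+11 = 42
Cheapest is VLY–FIR–PIN–BRV–GRN at 42 min.
So from VLY the first move is to FIR.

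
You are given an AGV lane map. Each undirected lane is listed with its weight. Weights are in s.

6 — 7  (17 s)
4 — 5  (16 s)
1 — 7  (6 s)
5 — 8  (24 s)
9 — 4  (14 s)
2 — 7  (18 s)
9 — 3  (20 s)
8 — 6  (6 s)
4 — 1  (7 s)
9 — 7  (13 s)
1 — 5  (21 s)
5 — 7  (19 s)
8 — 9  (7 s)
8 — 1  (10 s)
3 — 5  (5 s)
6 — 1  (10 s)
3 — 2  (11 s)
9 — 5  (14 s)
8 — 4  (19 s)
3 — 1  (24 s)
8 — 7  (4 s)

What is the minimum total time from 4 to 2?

31 s

Running Dijkstra from 4:
4: 0
1: 7  (via 4)
7: 13  (via 1)
9: 14  (via 4)
5: 16  (via 4)
6: 17  (via 1)
8: 17  (via 1)
3: 21  (via 5)
2: 31  (via 7)
Shortest route: 4–1–7–2 = 31 s.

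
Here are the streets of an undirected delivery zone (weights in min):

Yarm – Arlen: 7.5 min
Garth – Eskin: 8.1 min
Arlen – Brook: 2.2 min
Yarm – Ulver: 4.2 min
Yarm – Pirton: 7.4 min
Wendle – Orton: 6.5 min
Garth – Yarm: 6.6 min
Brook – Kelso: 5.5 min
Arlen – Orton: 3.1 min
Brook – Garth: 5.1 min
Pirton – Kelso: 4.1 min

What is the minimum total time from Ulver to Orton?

14.8 min

Shortest distances from Ulver:
Ulver: 0
Yarm: 4.2  (via Ulver)
Garth: 10.8  (via Yarm)
Pirton: 11.6  (via Yarm)
Arlen: 11.7  (via Yarm)
Brook: 13.9  (via Arlen)
Orton: 14.8  (via Arlen)
Shortest route: Ulver–Yarm–Arlen–Orton = 14.8 min.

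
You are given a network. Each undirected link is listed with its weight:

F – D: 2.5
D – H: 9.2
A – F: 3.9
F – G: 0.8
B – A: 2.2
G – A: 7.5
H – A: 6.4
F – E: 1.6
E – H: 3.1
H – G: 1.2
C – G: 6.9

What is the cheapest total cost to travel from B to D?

8.6

Compare a few routes:
B - A - F - D: 2.2+3.9+2.5 = 8.6
B - A - G - F - D: 2.2+7.5+0.8+2.5 = 13
The minimum is 8.6 via B - A - F - D.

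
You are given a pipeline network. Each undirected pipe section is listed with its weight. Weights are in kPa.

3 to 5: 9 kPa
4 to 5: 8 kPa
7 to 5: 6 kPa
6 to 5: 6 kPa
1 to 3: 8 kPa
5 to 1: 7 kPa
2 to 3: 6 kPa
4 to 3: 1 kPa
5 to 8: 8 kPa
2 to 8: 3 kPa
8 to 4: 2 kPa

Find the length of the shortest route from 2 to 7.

Running Dijkstra from 2:
2: 0
8: 3  (via 2)
4: 5  (via 8)
3: 6  (via 2)
5: 11  (via 8)
1: 14  (via 3)
6: 17  (via 5)
7: 17  (via 5)
Shortest route: 2–8–5–7 = 17 kPa.

17 kPa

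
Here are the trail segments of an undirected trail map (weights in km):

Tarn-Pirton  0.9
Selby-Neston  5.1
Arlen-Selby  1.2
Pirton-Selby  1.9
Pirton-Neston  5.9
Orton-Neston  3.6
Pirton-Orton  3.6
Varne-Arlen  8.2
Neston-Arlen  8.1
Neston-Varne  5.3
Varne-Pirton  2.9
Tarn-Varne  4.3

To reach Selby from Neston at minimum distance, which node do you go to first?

Selby

Enumerating some paths:
Neston–Pirton–Selby: 5.9+1.9 = 7.8
Neston–Selby: 5.1 = 5.1
The minimum is 5.1 km via Neston–Selby.
So from Neston the first move is to Selby.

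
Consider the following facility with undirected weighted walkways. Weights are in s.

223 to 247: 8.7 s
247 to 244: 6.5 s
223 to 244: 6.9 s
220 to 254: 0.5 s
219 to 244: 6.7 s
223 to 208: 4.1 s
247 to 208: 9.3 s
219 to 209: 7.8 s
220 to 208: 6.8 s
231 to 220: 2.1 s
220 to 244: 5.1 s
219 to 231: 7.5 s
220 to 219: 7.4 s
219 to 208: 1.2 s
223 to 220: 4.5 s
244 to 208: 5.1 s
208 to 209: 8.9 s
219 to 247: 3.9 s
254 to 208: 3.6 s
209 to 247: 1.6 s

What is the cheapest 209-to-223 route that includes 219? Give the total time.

10.8 s

Best 209 to 219: 209–247–219 costing 5.5
Best 219 to 223: 219–208–223 costing 5.3
Total via 219: 5.5 + 5.3 = 10.8 s.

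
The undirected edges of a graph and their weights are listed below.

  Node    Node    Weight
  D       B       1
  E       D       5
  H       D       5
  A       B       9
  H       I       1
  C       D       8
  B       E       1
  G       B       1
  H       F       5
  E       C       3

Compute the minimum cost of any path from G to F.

Settle nodes by increasing distance from G:
G: 0
B: 1  (via G)
D: 2  (via B)
E: 2  (via B)
C: 5  (via E)
H: 7  (via D)
I: 8  (via H)
A: 10  (via B)
F: 12  (via H)
Shortest route: G → B → D → H → F = 12.

12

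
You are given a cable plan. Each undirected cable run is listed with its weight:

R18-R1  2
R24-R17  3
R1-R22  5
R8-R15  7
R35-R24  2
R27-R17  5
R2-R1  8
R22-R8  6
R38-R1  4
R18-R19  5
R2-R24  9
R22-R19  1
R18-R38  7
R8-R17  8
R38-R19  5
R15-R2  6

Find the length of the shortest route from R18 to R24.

19

Compare a few routes:
R18–R19–R22–R8–R17–R24: 5+1+6+8+3 = 23
R18–R19–R22–R1–R2–R24: 5+1+5+8+9 = 28
R18–R1–R22–R8–R17–R24: 2+5+6+8+3 = 24
R18–R1–R2–R24: 2+8+9 = 19
Cheapest is R18–R1–R2–R24 at 19.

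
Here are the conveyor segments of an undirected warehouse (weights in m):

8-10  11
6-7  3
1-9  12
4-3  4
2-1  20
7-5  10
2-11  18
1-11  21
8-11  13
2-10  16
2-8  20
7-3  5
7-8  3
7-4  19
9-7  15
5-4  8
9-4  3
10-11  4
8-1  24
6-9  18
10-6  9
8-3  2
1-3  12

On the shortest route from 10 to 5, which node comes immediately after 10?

6

Enumerating some paths:
10 - 8 - 7 - 5: 11+3+10 = 24
10 - 6 - 7 - 5: 9+3+10 = 22
10 - 8 - 3 - 4 - 5: 11+2+4+8 = 25
Cheapest is 10 - 6 - 7 - 5 at 22 m.
So from 10 the first move is to 6.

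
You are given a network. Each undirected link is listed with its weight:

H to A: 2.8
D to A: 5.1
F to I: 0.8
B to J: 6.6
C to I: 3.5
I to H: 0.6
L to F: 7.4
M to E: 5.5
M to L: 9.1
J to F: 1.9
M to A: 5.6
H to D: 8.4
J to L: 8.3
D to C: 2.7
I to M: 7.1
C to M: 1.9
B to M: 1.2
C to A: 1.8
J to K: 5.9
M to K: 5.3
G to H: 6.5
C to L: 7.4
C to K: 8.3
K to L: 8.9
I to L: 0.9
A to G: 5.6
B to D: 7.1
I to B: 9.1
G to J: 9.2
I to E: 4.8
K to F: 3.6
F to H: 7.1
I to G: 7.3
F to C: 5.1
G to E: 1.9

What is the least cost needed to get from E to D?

Compare a few routes:
E → M → C → D: 5.5+1.9+2.7 = 10.1
E → I → C → D: 4.8+3.5+2.7 = 11
E → G → A → C → D: 1.9+5.6+1.8+2.7 = 12
The minimum is 10.1 via E → M → C → D.

10.1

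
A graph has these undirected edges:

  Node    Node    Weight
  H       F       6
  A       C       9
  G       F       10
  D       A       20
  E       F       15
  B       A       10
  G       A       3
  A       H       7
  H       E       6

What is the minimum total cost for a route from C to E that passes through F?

Best C to F: C → A → G → F costing 22
Best F to E: F → H → E costing 12
Total via F: 22 + 12 = 34.

34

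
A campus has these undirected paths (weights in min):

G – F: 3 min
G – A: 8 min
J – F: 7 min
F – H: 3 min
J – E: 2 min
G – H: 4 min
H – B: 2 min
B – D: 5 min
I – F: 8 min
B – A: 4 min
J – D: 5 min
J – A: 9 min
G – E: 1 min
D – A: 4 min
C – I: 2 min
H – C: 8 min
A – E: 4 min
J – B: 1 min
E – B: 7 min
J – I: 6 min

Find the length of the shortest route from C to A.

Shortest distances from C:
C: 0
I: 2  (via C)
H: 8  (via C)
J: 8  (via I)
B: 9  (via J)
E: 10  (via J)
F: 10  (via I)
G: 11  (via E)
A: 13  (via B)
Shortest route: C–I–J–B–A = 13 min.

13 min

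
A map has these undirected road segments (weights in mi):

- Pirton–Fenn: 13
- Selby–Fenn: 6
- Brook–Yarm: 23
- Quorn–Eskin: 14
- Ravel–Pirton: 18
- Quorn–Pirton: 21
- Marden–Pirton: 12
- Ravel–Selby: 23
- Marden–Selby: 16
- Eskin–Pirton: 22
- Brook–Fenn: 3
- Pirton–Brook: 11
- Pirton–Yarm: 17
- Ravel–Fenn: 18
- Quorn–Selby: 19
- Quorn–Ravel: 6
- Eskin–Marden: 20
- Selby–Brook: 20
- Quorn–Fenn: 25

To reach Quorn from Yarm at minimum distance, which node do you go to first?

Candidate routes:
Yarm → Pirton → Quorn: 17+21 = 38
Yarm → Brook → Fenn → Ravel → Quorn: 23+3+18+6 = 50
Yarm → Brook → Fenn → Selby → Quorn: 23+3+6+19 = 51
Yarm → Pirton → Ravel → Quorn: 17+18+6 = 41
Cheapest is Yarm → Pirton → Quorn at 38 mi.
So from Yarm the first move is to Pirton.

Pirton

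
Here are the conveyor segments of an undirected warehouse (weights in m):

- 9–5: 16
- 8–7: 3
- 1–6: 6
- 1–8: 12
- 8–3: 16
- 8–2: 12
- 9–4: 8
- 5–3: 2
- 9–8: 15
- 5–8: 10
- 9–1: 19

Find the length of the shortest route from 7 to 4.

Running Dijkstra from 7:
7: 0
8: 3  (via 7)
5: 13  (via 8)
1: 15  (via 8)
2: 15  (via 8)
3: 15  (via 5)
9: 18  (via 8)
6: 21  (via 1)
4: 26  (via 9)
Shortest route: 7–8–9–4 = 26 m.

26 m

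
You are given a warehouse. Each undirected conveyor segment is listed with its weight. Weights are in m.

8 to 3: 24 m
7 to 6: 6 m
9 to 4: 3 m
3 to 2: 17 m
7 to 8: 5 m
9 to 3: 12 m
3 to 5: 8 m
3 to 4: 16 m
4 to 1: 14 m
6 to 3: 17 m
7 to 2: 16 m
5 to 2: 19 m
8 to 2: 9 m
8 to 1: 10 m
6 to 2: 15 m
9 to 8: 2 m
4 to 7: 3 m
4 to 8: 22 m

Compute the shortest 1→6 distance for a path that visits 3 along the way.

41 m

Best 1 to 3: 1–8–9–3 costing 24
Shortest 3→6: 3–6 = 17
Total via 3: 24 + 17 = 41 m.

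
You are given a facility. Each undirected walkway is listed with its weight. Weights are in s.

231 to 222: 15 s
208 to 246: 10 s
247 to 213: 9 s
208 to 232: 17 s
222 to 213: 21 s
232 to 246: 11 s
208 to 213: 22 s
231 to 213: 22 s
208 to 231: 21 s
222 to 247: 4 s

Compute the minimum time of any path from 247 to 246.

Settle nodes by increasing distance from 247:
247: 0
222: 4  (via 247)
213: 9  (via 247)
231: 19  (via 222)
208: 31  (via 213)
246: 41  (via 208)
Shortest route: 247–213–208–246 = 41 s.

41 s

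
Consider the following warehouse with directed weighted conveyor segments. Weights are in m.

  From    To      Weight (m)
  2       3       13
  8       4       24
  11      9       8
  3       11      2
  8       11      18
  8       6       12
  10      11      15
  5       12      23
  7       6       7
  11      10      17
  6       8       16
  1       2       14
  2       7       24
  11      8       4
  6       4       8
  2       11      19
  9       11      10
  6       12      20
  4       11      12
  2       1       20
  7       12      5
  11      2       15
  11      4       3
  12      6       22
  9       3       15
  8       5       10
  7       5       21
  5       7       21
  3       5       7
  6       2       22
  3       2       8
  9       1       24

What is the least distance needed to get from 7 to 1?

49 m

Compare a few routes:
7–6–2–1: 7+22+20 = 49
7–6–4–11–9–1: 7+8+12+8+24 = 59
Cheapest is 7–6–2–1 at 49 m.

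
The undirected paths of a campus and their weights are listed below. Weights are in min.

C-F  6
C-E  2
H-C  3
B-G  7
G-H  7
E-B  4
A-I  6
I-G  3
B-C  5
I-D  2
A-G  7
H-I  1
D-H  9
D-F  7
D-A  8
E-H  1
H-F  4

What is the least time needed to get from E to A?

8 min

Candidate routes:
E–H–I–G–A: 1+1+3+7 = 12
E–H–I–D–A: 1+1+2+8 = 12
E–C–H–I–A: 2+3+1+6 = 12
E–H–I–A: 1+1+6 = 8
Cheapest is E–H–I–A at 8 min.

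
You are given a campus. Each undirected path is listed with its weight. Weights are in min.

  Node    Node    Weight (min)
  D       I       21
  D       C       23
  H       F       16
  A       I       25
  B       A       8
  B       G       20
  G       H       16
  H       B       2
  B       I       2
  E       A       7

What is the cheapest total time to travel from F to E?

33 min

Running Dijkstra from F:
F: 0
H: 16  (via F)
B: 18  (via H)
I: 20  (via B)
A: 26  (via B)
G: 32  (via H)
E: 33  (via A)
Shortest route: F–H–B–A–E = 33 min.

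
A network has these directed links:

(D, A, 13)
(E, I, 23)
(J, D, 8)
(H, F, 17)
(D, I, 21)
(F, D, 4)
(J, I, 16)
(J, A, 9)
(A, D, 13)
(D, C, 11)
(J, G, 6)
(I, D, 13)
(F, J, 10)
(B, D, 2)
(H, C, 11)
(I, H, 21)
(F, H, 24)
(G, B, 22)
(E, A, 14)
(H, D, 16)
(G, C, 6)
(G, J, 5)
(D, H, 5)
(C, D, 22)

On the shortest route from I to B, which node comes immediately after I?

D

Candidate routes:
I - H - F - J - G - B: 21+17+10+6+22 = 76
I - D - H - F - J - G - B: 13+5+17+10+6+22 = 73
The minimum is 73 via I - D - H - F - J - G - B.
So from I the first move is to D.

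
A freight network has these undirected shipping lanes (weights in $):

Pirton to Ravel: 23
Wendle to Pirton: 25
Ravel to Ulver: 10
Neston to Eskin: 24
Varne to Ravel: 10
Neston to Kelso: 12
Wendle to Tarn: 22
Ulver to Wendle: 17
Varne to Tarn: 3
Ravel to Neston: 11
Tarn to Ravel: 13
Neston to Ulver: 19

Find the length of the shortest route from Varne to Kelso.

Running Dijkstra from Varne:
Varne: 0
Tarn: 3  (via Varne)
Ravel: 10  (via Varne)
Ulver: 20  (via Ravel)
Neston: 21  (via Ravel)
Wendle: 25  (via Tarn)
Pirton: 33  (via Ravel)
Kelso: 33  (via Neston)
Shortest route: Varne → Ravel → Neston → Kelso = $33.

$33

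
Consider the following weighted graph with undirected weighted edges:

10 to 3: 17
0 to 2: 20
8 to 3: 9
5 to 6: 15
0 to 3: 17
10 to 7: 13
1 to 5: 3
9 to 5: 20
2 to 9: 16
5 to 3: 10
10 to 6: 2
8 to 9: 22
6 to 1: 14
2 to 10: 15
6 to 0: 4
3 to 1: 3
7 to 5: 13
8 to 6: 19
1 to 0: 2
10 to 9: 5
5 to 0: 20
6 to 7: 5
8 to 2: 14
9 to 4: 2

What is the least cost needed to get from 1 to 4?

Running Dijkstra from 1:
1: 0
0: 2  (via 1)
3: 3  (via 1)
5: 3  (via 1)
6: 6  (via 0)
10: 8  (via 6)
7: 11  (via 6)
8: 12  (via 3)
9: 13  (via 10)
4: 15  (via 9)
Shortest route: 1–0–6–10–9–4 = 15.

15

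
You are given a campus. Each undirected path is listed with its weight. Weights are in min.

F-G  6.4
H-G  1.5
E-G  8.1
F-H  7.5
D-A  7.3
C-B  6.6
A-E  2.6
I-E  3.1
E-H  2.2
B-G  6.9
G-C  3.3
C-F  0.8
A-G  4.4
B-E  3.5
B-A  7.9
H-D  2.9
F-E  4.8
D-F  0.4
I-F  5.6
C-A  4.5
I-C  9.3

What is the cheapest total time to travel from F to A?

5.3 min

Compare a few routes:
F → E → A: 4.8+2.6 = 7.4
F → C → A: 0.8+4.5 = 5.3
The minimum is 5.3 min via F → C → A.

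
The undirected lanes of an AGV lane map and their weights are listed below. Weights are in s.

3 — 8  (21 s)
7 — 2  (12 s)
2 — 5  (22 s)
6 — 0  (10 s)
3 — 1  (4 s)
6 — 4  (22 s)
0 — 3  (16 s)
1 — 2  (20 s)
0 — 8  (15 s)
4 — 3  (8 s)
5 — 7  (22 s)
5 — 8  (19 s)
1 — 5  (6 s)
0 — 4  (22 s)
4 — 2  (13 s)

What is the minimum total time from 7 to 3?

Running Dijkstra from 7:
7: 0
2: 12  (via 7)
5: 22  (via 7)
4: 25  (via 2)
1: 28  (via 5)
3: 32  (via 1)
Shortest route: 7 → 5 → 1 → 3 = 32 s.

32 s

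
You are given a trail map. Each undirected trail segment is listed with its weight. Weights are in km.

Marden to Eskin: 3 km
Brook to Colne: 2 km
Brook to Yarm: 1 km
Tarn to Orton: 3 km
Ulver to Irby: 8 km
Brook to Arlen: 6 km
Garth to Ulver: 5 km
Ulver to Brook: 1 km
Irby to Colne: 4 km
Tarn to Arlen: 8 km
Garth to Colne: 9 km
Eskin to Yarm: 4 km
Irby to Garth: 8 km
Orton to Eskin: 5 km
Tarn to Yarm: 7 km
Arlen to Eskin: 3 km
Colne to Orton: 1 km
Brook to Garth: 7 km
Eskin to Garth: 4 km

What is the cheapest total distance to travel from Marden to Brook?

8 km

Compare a few routes:
Marden → Eskin → Orton → Colne → Brook: 3+5+1+2 = 11
Marden → Eskin → Yarm → Brook: 3+4+1 = 8
The minimum is 8 km via Marden → Eskin → Yarm → Brook.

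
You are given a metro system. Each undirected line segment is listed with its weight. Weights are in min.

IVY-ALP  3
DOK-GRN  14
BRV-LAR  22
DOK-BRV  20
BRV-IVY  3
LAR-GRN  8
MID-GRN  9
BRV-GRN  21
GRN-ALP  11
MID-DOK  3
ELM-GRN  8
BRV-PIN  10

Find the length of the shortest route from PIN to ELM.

Candidate routes:
PIN–BRV–GRN–ELM: 10+21+8 = 39
PIN–BRV–IVY–ALP–GRN–ELM: 10+3+3+11+8 = 35
The minimum is 35 min via PIN–BRV–IVY–ALP–GRN–ELM.

35 min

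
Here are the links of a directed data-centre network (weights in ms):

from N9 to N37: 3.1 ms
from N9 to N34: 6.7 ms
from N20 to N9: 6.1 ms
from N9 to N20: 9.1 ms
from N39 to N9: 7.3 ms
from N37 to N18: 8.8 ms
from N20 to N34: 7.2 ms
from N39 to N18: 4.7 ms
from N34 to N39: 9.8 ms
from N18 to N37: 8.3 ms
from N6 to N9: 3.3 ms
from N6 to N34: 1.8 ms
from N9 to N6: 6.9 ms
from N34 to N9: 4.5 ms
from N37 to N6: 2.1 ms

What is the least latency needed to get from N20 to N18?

Shortest distances from N20:
N20: 0
N9: 6.1  (via N20)
N34: 7.2  (via N20)
N37: 9.2  (via N9)
N6: 11.3  (via N37)
N39: 17  (via N34)
N18: 18  (via N37)
Shortest route: N20 → N9 → N37 → N18 = 18 ms.

18 ms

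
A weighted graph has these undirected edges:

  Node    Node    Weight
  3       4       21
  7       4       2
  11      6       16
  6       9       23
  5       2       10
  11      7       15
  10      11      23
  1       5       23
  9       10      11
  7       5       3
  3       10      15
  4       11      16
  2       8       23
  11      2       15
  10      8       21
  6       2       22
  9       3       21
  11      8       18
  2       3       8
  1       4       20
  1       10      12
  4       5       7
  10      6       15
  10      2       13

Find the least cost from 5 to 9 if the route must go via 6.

55

Shortest 5→6: 5 → 2 → 6 = 32
Shortest 6→9: 6 → 9 = 23
Total via 6: 32 + 23 = 55.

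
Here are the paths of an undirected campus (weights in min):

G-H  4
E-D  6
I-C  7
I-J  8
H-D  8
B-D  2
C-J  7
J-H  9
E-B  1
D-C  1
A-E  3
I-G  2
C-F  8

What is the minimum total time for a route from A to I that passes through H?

20 min

Best A to H: A → E → B → D → H costing 14
Shortest H→I: H → G → I = 6
Total via H: 14 + 6 = 20 min.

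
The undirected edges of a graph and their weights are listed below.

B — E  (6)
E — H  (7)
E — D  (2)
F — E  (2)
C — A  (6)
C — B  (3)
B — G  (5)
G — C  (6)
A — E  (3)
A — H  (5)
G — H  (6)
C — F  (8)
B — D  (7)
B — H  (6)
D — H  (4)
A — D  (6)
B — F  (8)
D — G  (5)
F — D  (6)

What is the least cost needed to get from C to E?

Enumerating some paths:
C - B - E: 3+6 = 9
C - F - E: 8+2 = 10
C - B - D - E: 3+7+2 = 12
The minimum is 9 via C - B - E.

9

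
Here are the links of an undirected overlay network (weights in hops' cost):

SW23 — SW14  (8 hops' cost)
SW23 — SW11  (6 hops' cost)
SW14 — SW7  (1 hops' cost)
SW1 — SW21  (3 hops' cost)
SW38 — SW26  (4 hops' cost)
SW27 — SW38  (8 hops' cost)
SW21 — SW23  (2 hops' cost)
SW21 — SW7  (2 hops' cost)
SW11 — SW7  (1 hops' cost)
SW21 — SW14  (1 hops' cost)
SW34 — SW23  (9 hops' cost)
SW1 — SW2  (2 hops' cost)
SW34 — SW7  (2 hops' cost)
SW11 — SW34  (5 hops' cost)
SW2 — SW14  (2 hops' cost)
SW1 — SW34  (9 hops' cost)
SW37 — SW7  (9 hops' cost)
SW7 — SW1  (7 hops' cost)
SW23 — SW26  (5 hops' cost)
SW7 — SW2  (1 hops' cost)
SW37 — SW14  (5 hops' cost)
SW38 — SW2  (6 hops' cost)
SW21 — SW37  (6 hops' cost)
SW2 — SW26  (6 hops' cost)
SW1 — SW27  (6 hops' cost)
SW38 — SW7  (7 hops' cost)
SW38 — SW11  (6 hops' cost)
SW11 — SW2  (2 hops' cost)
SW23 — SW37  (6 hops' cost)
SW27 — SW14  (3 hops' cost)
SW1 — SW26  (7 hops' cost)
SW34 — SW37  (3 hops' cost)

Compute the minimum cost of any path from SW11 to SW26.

8 hops' cost

Shortest distances from SW11:
SW11: 0
SW7: 1  (via SW11)
SW14: 2  (via SW7)
SW2: 2  (via SW11)
SW34: 3  (via SW7)
SW21: 3  (via SW7)
SW1: 4  (via SW2)
SW23: 5  (via SW21)
SW27: 5  (via SW14)
SW38: 6  (via SW11)
SW37: 6  (via SW34)
SW26: 8  (via SW2)
Shortest route: SW11–SW2–SW26 = 8 hops' cost.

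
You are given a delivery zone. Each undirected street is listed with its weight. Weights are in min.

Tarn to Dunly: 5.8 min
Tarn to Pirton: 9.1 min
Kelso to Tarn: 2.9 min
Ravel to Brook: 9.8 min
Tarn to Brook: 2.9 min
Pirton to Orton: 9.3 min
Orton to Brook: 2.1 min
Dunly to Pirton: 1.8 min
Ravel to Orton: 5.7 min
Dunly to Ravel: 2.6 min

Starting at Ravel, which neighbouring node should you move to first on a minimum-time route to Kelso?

Candidate routes:
Ravel–Orton–Brook–Tarn–Kelso: 5.7+2.1+2.9+2.9 = 13.6
Ravel–Dunly–Tarn–Kelso: 2.6+5.8+2.9 = 11.3
Cheapest is Ravel–Dunly–Tarn–Kelso at 11.3 min.
So from Ravel the first move is to Dunly.

Dunly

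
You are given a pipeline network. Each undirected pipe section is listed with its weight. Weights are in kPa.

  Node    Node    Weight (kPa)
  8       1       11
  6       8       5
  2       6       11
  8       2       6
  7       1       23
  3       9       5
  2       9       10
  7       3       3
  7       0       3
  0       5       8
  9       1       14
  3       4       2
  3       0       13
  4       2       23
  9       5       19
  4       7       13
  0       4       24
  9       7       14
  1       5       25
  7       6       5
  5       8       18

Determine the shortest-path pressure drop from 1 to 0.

24 kPa

Settle nodes by increasing distance from 1:
1: 0
8: 11  (via 1)
9: 14  (via 1)
6: 16  (via 8)
2: 17  (via 8)
3: 19  (via 9)
4: 21  (via 3)
7: 21  (via 6)
0: 24  (via 7)
Shortest route: 1 → 8 → 6 → 7 → 0 = 24 kPa.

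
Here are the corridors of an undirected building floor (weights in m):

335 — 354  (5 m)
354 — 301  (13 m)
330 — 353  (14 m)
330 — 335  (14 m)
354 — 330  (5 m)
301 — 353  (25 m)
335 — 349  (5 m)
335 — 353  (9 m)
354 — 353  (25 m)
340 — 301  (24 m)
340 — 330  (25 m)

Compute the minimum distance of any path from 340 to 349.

40 m

Enumerating some paths:
340 - 330 - 335 - 349: 25+14+5 = 44
340 - 301 - 354 - 335 - 349: 24+13+5+5 = 47
340 - 330 - 354 - 335 - 349: 25+5+5+5 = 40
The minimum is 40 m via 340 - 330 - 354 - 335 - 349.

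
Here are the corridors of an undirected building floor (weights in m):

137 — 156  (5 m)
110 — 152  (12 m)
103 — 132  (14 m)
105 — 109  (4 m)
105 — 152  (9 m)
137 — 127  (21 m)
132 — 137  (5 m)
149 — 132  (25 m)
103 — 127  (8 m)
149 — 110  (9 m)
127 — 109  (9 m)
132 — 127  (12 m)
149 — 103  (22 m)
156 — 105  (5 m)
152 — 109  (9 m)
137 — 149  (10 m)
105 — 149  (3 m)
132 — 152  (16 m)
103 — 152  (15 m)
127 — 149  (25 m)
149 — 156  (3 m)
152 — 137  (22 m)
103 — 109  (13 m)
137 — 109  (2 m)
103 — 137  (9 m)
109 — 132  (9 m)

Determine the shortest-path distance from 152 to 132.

16 m

Compare a few routes:
152 - 109 - 132: 9+9 = 18
152 - 105 - 109 - 132: 9+4+9 = 22
152 - 132: 16 = 16
152 - 105 - 109 - 137 - 132: 9+4+2+5 = 20
Cheapest is 152 - 132 at 16 m.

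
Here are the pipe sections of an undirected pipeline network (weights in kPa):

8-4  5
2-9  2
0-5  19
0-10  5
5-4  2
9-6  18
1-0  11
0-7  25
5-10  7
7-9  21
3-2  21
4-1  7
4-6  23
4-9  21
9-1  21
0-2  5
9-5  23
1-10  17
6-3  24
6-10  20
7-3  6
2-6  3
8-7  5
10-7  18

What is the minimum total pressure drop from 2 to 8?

Running Dijkstra from 2:
2: 0
9: 2  (via 2)
6: 3  (via 2)
0: 5  (via 2)
10: 10  (via 0)
1: 16  (via 0)
5: 17  (via 10)
4: 19  (via 5)
3: 21  (via 2)
7: 23  (via 9)
8: 24  (via 4)
Shortest route: 2–0–10–5–4–8 = 24 kPa.

24 kPa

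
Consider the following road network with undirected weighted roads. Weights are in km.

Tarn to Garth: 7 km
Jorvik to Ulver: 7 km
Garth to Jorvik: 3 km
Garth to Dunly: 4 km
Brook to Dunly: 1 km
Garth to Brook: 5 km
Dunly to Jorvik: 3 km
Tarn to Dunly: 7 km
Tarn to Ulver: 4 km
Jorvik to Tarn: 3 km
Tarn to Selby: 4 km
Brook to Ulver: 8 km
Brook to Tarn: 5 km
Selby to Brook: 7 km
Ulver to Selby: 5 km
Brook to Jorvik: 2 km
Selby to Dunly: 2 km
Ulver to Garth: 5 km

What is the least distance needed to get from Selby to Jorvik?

Settle nodes by increasing distance from Selby:
Selby: 0
Dunly: 2  (via Selby)
Brook: 3  (via Dunly)
Tarn: 4  (via Selby)
Jorvik: 5  (via Dunly)
Shortest route: Selby → Dunly → Jorvik = 5 km.

5 km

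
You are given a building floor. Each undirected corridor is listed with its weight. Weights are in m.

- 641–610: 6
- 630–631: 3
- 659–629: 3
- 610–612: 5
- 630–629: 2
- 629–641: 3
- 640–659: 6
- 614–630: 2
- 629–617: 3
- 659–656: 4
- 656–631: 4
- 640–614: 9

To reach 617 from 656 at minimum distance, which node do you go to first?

659

Enumerating some paths:
656–631–630–629–617: 4+3+2+3 = 12
656–659–629–617: 4+3+3 = 10
Cheapest is 656–659–629–617 at 10 m.
So from 656 the first move is to 659.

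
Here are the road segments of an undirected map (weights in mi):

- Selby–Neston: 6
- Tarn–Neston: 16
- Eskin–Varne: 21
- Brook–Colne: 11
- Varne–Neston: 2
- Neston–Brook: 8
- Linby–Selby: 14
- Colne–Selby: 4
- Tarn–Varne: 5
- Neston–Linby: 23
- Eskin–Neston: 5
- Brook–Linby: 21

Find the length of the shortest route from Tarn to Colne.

17 mi

Settle nodes by increasing distance from Tarn:
Tarn: 0
Varne: 5  (via Tarn)
Neston: 7  (via Varne)
Eskin: 12  (via Neston)
Selby: 13  (via Neston)
Brook: 15  (via Neston)
Colne: 17  (via Selby)
Shortest route: Tarn → Varne → Neston → Selby → Colne = 17 mi.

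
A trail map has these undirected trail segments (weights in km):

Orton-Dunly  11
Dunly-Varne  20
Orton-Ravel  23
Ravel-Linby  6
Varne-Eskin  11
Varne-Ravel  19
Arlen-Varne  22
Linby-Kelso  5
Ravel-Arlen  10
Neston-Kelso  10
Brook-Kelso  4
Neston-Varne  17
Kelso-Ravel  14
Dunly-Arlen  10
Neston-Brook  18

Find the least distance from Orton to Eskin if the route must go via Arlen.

54 km

Shortest Orton→Arlen: Orton–Dunly–Arlen = 21
Shortest Arlen→Eskin: Arlen–Varne–Eskin = 33
Total via Arlen: 21 + 33 = 54 km.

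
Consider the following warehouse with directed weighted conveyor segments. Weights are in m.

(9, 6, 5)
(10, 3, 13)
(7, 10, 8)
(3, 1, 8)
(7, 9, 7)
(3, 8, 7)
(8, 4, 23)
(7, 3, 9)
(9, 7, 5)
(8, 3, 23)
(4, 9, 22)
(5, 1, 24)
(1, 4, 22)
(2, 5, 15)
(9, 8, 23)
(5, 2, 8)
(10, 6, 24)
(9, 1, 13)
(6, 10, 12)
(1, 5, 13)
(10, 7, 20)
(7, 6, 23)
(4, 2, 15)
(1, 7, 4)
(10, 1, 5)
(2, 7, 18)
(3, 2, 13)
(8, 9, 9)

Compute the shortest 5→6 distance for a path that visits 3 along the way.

Shortest 5→3: 5–2–7–3 = 35
Best 3 to 6: 3–8–9–6 costing 21
Total via 3: 35 + 21 = 56 m.

56 m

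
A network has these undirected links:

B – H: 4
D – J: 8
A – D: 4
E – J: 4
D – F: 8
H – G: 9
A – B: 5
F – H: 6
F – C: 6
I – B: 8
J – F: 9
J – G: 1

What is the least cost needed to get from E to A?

16

Running Dijkstra from E:
E: 0
J: 4  (via E)
G: 5  (via J)
D: 12  (via J)
F: 13  (via J)
H: 14  (via G)
A: 16  (via D)
Shortest route: E → J → D → A = 16.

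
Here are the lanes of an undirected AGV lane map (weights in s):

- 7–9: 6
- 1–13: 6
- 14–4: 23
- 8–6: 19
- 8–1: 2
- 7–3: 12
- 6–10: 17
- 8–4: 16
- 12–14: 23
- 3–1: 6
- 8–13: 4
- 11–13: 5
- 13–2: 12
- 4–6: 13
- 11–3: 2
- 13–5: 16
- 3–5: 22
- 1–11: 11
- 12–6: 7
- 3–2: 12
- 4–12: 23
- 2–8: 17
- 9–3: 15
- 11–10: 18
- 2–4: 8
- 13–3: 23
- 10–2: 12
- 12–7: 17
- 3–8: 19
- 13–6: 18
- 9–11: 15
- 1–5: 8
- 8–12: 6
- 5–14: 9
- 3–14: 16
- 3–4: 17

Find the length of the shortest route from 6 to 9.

Running Dijkstra from 6:
6: 0
12: 7  (via 6)
4: 13  (via 6)
8: 13  (via 12)
1: 15  (via 8)
10: 17  (via 6)
13: 17  (via 8)
2: 21  (via 4)
3: 21  (via 1)
11: 22  (via 13)
5: 23  (via 1)
7: 24  (via 12)
9: 30  (via 7)
Shortest route: 6–12–7–9 = 30 s.

30 s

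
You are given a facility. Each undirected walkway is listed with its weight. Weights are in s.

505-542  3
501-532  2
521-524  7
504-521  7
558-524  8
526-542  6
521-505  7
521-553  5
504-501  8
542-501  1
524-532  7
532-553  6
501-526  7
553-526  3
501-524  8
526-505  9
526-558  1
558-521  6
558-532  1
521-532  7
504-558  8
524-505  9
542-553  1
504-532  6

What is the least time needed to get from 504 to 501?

Running Dijkstra from 504:
504: 0
532: 6  (via 504)
558: 7  (via 532)
521: 7  (via 504)
501: 8  (via 504)
Shortest route: 504–501 = 8 s.

8 s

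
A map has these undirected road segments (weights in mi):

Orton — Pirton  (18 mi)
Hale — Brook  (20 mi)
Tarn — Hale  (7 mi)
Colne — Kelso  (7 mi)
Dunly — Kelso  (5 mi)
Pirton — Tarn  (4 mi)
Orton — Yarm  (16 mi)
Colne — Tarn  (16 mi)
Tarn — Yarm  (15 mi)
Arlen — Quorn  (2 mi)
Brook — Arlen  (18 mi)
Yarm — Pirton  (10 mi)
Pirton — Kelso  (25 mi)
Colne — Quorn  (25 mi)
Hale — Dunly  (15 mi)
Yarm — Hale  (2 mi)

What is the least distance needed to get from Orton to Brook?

Enumerating some paths:
Orton–Pirton–Tarn–Hale–Brook: 18+4+7+20 = 49
Orton–Pirton–Yarm–Hale–Brook: 18+10+2+20 = 50
Orton–Yarm–Hale–Brook: 16+2+20 = 38
Orton–Yarm–Pirton–Tarn–Hale–Brook: 16+10+4+7+20 = 57
Cheapest is Orton–Yarm–Hale–Brook at 38 mi.

38 mi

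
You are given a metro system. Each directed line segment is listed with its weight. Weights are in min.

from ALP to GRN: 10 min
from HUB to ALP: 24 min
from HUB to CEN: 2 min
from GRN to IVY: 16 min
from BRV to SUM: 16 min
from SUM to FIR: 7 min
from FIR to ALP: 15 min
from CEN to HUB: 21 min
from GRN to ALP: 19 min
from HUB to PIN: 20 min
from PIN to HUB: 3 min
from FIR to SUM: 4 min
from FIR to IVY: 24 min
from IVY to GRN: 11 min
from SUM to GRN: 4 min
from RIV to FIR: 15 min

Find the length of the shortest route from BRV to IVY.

36 min

Enumerating some paths:
BRV - SUM - FIR - ALP - GRN - IVY: 16+7+15+10+16 = 64
BRV - SUM - FIR - IVY: 16+7+24 = 47
BRV - SUM - GRN - IVY: 16+4+16 = 36
Cheapest is BRV - SUM - GRN - IVY at 36 min.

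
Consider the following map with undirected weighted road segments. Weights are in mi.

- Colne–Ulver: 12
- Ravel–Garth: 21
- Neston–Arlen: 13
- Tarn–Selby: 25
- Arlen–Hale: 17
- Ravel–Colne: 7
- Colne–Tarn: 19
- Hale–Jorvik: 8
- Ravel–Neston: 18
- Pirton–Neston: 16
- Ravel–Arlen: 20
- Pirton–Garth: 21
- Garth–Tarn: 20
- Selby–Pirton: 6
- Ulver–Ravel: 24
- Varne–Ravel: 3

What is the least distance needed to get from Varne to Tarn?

Shortest distances from Varne:
Varne: 0
Ravel: 3  (via Varne)
Colne: 10  (via Ravel)
Neston: 21  (via Ravel)
Ulver: 22  (via Colne)
Arlen: 23  (via Ravel)
Garth: 24  (via Ravel)
Tarn: 29  (via Colne)
Shortest route: Varne → Ravel → Colne → Tarn = 29 mi.

29 mi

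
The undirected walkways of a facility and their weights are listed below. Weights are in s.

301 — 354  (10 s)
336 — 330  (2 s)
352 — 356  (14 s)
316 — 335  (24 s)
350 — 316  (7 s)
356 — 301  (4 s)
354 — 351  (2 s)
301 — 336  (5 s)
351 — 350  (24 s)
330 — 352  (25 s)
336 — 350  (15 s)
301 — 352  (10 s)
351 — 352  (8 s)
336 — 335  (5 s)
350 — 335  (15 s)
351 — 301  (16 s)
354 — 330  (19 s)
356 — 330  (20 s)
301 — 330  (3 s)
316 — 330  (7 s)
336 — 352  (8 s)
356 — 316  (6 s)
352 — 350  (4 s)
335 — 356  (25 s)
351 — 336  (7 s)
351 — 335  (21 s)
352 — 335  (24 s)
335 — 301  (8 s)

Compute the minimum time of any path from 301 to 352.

Settle nodes by increasing distance from 301:
301: 0
330: 3  (via 301)
356: 4  (via 301)
336: 5  (via 301)
335: 8  (via 301)
316: 10  (via 330)
352: 10  (via 301)
Shortest route: 301–352 = 10 s.

10 s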